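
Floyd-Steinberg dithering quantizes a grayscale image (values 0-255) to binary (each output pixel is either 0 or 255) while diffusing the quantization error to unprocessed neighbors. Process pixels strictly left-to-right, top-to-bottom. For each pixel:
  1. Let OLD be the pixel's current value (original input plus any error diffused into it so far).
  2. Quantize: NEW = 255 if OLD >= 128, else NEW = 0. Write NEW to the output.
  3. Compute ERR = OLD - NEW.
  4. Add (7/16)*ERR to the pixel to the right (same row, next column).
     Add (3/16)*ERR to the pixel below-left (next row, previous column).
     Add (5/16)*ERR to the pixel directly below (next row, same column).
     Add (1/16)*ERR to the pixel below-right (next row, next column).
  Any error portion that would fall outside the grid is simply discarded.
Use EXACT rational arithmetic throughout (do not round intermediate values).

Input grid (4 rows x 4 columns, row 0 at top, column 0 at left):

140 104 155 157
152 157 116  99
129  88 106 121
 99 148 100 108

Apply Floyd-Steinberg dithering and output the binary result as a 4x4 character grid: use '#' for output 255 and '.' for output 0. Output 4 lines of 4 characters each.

Answer: #.#.
.#.#
#.#.
.#.#

Derivation:
(0,0): OLD=140 → NEW=255, ERR=-115
(0,1): OLD=859/16 → NEW=0, ERR=859/16
(0,2): OLD=45693/256 → NEW=255, ERR=-19587/256
(0,3): OLD=505963/4096 → NEW=0, ERR=505963/4096
(1,0): OLD=32289/256 → NEW=0, ERR=32289/256
(1,1): OLD=424807/2048 → NEW=255, ERR=-97433/2048
(1,2): OLD=6408947/65536 → NEW=0, ERR=6408947/65536
(1,3): OLD=184134421/1048576 → NEW=255, ERR=-83252459/1048576
(2,0): OLD=5226333/32768 → NEW=255, ERR=-3129507/32768
(2,1): OLD=60365135/1048576 → NEW=0, ERR=60365135/1048576
(2,2): OLD=301751691/2097152 → NEW=255, ERR=-233022069/2097152
(2,3): OLD=1801493503/33554432 → NEW=0, ERR=1801493503/33554432
(3,0): OLD=1341318669/16777216 → NEW=0, ERR=1341318669/16777216
(3,1): OLD=46752051731/268435456 → NEW=255, ERR=-21698989549/268435456
(3,2): OLD=187158997229/4294967296 → NEW=0, ERR=187158997229/4294967296
(3,3): OLD=9407543112699/68719476736 → NEW=255, ERR=-8115923454981/68719476736
Row 0: #.#.
Row 1: .#.#
Row 2: #.#.
Row 3: .#.#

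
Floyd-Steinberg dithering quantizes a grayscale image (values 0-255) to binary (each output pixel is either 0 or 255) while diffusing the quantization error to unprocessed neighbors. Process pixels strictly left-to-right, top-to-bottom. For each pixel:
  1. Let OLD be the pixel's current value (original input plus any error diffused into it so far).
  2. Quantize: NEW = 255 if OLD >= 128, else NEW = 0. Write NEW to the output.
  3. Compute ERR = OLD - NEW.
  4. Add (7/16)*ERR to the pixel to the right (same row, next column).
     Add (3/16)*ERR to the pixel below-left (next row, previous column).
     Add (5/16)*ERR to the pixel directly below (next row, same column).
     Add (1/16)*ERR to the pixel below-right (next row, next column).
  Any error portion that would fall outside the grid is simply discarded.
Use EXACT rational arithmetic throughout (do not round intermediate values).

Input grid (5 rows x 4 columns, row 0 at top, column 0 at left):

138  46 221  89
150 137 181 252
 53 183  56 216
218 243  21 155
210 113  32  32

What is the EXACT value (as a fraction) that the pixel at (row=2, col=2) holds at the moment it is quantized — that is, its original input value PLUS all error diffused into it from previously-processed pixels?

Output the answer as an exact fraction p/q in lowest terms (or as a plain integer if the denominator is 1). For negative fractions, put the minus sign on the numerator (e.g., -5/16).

(0,0): OLD=138 → NEW=255, ERR=-117
(0,1): OLD=-83/16 → NEW=0, ERR=-83/16
(0,2): OLD=55995/256 → NEW=255, ERR=-9285/256
(0,3): OLD=299549/4096 → NEW=0, ERR=299549/4096
(1,0): OLD=28791/256 → NEW=0, ERR=28791/256
(1,1): OLD=349121/2048 → NEW=255, ERR=-173119/2048
(1,2): OLD=9572949/65536 → NEW=255, ERR=-7138731/65536
(1,3): OLD=235856995/1048576 → NEW=255, ERR=-31529885/1048576
(2,0): OLD=2368987/32768 → NEW=0, ERR=2368987/32768
(2,1): OLD=183310489/1048576 → NEW=255, ERR=-84076391/1048576
(2,2): OLD=-50416963/2097152 → NEW=0, ERR=-50416963/2097152
Target (2,2): original=56, with diffused error = -50416963/2097152

Answer: -50416963/2097152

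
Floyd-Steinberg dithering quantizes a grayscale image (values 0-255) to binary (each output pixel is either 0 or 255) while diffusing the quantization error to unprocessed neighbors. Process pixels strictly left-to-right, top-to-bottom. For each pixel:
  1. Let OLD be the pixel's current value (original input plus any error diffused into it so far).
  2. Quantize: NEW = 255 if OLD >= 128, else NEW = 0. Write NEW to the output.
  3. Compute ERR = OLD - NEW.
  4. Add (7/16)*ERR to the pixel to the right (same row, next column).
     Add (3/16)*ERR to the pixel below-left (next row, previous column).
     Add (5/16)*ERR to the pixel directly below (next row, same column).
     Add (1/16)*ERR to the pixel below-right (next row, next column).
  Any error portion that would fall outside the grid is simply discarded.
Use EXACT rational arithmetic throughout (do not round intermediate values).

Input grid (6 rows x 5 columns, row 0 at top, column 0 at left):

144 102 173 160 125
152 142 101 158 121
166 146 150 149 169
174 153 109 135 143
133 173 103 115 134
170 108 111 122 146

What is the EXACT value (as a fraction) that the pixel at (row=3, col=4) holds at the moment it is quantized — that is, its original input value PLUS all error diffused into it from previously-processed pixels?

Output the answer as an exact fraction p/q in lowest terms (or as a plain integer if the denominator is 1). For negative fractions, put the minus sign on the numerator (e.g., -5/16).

Answer: 15735442087251/137438953472

Derivation:
(0,0): OLD=144 → NEW=255, ERR=-111
(0,1): OLD=855/16 → NEW=0, ERR=855/16
(0,2): OLD=50273/256 → NEW=255, ERR=-15007/256
(0,3): OLD=550311/4096 → NEW=255, ERR=-494169/4096
(0,4): OLD=4732817/65536 → NEW=0, ERR=4732817/65536
(1,0): OLD=32597/256 → NEW=0, ERR=32597/256
(1,1): OLD=402387/2048 → NEW=255, ERR=-119853/2048
(1,2): OLD=2477007/65536 → NEW=0, ERR=2477007/65536
(1,3): OLD=38459299/262144 → NEW=255, ERR=-28387421/262144
(1,4): OLD=371828361/4194304 → NEW=0, ERR=371828361/4194304
(2,0): OLD=6383809/32768 → NEW=255, ERR=-1972031/32768
(2,1): OLD=122083035/1048576 → NEW=0, ERR=122083035/1048576
(2,2): OLD=3167310417/16777216 → NEW=255, ERR=-1110879663/16777216
(2,3): OLD=28232804707/268435456 → NEW=0, ERR=28232804707/268435456
(2,4): OLD=1013395462389/4294967296 → NEW=255, ERR=-81821198091/4294967296
(3,0): OLD=2969959729/16777216 → NEW=255, ERR=-1308230351/16777216
(3,1): OLD=18668668125/134217728 → NEW=255, ERR=-15556852515/134217728
(3,2): OLD=277436798095/4294967296 → NEW=0, ERR=277436798095/4294967296
(3,3): OLD=1618495316823/8589934592 → NEW=255, ERR=-571938004137/8589934592
(3,4): OLD=15735442087251/137438953472 → NEW=0, ERR=15735442087251/137438953472
Target (3,4): original=143, with diffused error = 15735442087251/137438953472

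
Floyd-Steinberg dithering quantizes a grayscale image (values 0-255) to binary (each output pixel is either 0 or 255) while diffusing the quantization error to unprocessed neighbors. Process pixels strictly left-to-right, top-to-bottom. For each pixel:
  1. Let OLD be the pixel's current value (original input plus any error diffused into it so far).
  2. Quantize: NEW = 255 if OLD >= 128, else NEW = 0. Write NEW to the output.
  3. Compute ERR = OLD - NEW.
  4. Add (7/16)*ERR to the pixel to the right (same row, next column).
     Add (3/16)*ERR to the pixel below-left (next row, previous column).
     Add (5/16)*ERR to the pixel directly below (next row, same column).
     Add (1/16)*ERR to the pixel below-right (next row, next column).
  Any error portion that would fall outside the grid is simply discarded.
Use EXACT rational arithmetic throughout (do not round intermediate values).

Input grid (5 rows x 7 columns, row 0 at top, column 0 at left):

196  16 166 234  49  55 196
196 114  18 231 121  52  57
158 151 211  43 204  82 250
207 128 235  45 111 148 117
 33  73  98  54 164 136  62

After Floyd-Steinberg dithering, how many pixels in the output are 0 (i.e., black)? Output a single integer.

(0,0): OLD=196 → NEW=255, ERR=-59
(0,1): OLD=-157/16 → NEW=0, ERR=-157/16
(0,2): OLD=41397/256 → NEW=255, ERR=-23883/256
(0,3): OLD=791283/4096 → NEW=255, ERR=-253197/4096
(0,4): OLD=1438885/65536 → NEW=0, ERR=1438885/65536
(0,5): OLD=67743875/1048576 → NEW=0, ERR=67743875/1048576
(0,6): OLD=3762541461/16777216 → NEW=255, ERR=-515648619/16777216
(1,0): OLD=44985/256 → NEW=255, ERR=-20295/256
(1,1): OLD=112783/2048 → NEW=0, ERR=112783/2048
(1,2): OLD=48187/65536 → NEW=0, ERR=48187/65536
(1,3): OLD=55126303/262144 → NEW=255, ERR=-11720417/262144
(1,4): OLD=1955395453/16777216 → NEW=0, ERR=1955395453/16777216
(1,5): OLD=15943665293/134217728 → NEW=0, ERR=15943665293/134217728
(1,6): OLD=222057496227/2147483648 → NEW=0, ERR=222057496227/2147483648
(2,0): OLD=4703893/32768 → NEW=255, ERR=-3651947/32768
(2,1): OLD=120202039/1048576 → NEW=0, ERR=120202039/1048576
(2,2): OLD=4302361701/16777216 → NEW=255, ERR=24171621/16777216
(2,3): OLD=6919957373/134217728 → NEW=0, ERR=6919957373/134217728
(2,4): OLD=303286163149/1073741824 → NEW=255, ERR=29481998029/1073741824
(2,5): OLD=5422202848687/34359738368 → NEW=255, ERR=-3339530435153/34359738368
(2,6): OLD=135908418439097/549755813888 → NEW=255, ERR=-4279314102343/549755813888
(3,0): OLD=3249178309/16777216 → NEW=255, ERR=-1029011771/16777216
(3,1): OLD=17487768545/134217728 → NEW=255, ERR=-16737752095/134217728
(3,2): OLD=212303495283/1073741824 → NEW=255, ERR=-61500669837/1073741824
(3,3): OLD=177345174293/4294967296 → NEW=0, ERR=177345174293/4294967296
(3,4): OLD=67424262568645/549755813888 → NEW=0, ERR=67424262568645/549755813888
(3,5): OLD=754443005569439/4398046511104 → NEW=255, ERR=-367058854762081/4398046511104
(3,6): OLD=5065098625658817/70368744177664 → NEW=0, ERR=5065098625658817/70368744177664
(4,0): OLD=-20506766741/2147483648 → NEW=0, ERR=-20506766741/2147483648
(4,1): OLD=524975840367/34359738368 → NEW=0, ERR=524975840367/34359738368
(4,2): OLD=47682213116385/549755813888 → NEW=0, ERR=47682213116385/549755813888
(4,3): OLD=546524935655419/4398046511104 → NEW=0, ERR=546524935655419/4398046511104
(4,4): OLD=8571771995830209/35184372088832 → NEW=255, ERR=-400242886821951/35184372088832
(4,5): OLD=141979880019886081/1125899906842624 → NEW=0, ERR=141979880019886081/1125899906842624
(4,6): OLD=2421992690960698199/18014398509481984 → NEW=255, ERR=-2171678928957207721/18014398509481984
Output grid:
  Row 0: #.##..#  (3 black, running=3)
  Row 1: #..#...  (5 black, running=8)
  Row 2: #.#.###  (2 black, running=10)
  Row 3: ###..#.  (3 black, running=13)
  Row 4: ....#.#  (5 black, running=18)

Answer: 18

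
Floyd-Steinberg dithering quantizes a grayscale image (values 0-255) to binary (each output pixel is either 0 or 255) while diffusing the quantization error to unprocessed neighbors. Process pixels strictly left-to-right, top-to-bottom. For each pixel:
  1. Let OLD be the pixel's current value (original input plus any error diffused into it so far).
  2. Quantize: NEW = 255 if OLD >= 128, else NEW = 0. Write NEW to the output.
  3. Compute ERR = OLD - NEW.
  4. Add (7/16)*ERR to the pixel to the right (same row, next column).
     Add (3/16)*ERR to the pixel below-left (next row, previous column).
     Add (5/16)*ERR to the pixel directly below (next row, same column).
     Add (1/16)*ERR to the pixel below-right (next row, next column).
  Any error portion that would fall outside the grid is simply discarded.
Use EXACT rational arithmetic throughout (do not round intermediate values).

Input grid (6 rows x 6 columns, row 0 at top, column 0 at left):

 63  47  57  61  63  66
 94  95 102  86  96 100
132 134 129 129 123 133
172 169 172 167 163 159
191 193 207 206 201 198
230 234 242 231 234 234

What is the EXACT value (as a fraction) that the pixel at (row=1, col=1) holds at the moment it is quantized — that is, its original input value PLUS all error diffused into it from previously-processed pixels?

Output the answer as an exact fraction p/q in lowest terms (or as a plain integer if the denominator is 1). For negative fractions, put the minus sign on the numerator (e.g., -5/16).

Answer: 399149/2048

Derivation:
(0,0): OLD=63 → NEW=0, ERR=63
(0,1): OLD=1193/16 → NEW=0, ERR=1193/16
(0,2): OLD=22943/256 → NEW=0, ERR=22943/256
(0,3): OLD=410457/4096 → NEW=0, ERR=410457/4096
(0,4): OLD=7001967/65536 → NEW=0, ERR=7001967/65536
(0,5): OLD=118219785/1048576 → NEW=0, ERR=118219785/1048576
(1,0): OLD=32683/256 → NEW=0, ERR=32683/256
(1,1): OLD=399149/2048 → NEW=255, ERR=-123091/2048
Target (1,1): original=95, with diffused error = 399149/2048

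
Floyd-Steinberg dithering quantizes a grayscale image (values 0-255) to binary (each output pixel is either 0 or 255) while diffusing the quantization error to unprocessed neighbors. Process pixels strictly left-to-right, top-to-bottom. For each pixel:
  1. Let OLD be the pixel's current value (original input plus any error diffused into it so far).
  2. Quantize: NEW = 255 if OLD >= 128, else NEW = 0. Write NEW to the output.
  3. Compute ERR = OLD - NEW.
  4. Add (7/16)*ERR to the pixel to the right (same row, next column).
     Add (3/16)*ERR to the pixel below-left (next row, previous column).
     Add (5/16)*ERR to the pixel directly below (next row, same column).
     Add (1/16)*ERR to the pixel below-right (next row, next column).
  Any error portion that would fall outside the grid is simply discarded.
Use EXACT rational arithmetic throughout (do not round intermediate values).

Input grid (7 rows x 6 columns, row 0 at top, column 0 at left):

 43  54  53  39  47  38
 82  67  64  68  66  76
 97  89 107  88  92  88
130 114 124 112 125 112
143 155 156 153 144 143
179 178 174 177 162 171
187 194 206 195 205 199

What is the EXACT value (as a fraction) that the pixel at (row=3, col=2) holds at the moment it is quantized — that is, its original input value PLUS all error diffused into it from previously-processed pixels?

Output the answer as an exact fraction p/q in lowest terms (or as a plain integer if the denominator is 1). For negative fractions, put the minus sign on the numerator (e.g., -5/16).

(0,0): OLD=43 → NEW=0, ERR=43
(0,1): OLD=1165/16 → NEW=0, ERR=1165/16
(0,2): OLD=21723/256 → NEW=0, ERR=21723/256
(0,3): OLD=311805/4096 → NEW=0, ERR=311805/4096
(0,4): OLD=5262827/65536 → NEW=0, ERR=5262827/65536
(0,5): OLD=76685677/1048576 → NEW=0, ERR=76685677/1048576
(1,0): OLD=27927/256 → NEW=0, ERR=27927/256
(1,1): OLD=319649/2048 → NEW=255, ERR=-202591/2048
(1,2): OLD=4329525/65536 → NEW=0, ERR=4329525/65536
(1,3): OLD=36975953/262144 → NEW=255, ERR=-29870767/262144
(1,4): OLD=1001820051/16777216 → NEW=0, ERR=1001820051/16777216
(1,5): OLD=34895972885/268435456 → NEW=255, ERR=-33555068395/268435456
(2,0): OLD=3687803/32768 → NEW=0, ERR=3687803/32768
(2,1): OLD=132675833/1048576 → NEW=0, ERR=132675833/1048576
(2,2): OLD=2608079147/16777216 → NEW=255, ERR=-1670110933/16777216
(2,3): OLD=3243358355/134217728 → NEW=0, ERR=3243358355/134217728
(2,4): OLD=389436741689/4294967296 → NEW=0, ERR=389436741689/4294967296
(2,5): OLD=6345431606047/68719476736 → NEW=0, ERR=6345431606047/68719476736
(3,0): OLD=3169114059/16777216 → NEW=255, ERR=-1109076021/16777216
(3,1): OLD=15164999407/134217728 → NEW=0, ERR=15164999407/134217728
(3,2): OLD=166175556285/1073741824 → NEW=255, ERR=-107628608835/1073741824
Target (3,2): original=124, with diffused error = 166175556285/1073741824

Answer: 166175556285/1073741824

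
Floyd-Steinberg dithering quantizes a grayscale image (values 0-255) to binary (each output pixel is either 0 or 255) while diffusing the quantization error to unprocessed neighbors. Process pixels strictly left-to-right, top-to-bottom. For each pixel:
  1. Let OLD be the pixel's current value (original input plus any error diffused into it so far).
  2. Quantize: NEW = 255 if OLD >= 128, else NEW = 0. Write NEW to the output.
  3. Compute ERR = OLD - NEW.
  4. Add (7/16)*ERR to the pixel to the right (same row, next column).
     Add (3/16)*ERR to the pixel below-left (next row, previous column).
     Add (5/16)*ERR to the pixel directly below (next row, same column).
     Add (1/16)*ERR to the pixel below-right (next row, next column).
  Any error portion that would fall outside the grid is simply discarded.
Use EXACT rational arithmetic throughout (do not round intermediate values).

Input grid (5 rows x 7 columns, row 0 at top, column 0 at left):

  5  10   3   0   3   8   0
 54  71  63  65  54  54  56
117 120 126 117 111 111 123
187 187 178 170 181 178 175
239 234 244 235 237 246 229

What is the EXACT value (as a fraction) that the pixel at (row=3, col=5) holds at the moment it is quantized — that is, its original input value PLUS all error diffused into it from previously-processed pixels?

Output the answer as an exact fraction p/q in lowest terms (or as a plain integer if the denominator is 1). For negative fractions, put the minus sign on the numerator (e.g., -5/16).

(0,0): OLD=5 → NEW=0, ERR=5
(0,1): OLD=195/16 → NEW=0, ERR=195/16
(0,2): OLD=2133/256 → NEW=0, ERR=2133/256
(0,3): OLD=14931/4096 → NEW=0, ERR=14931/4096
(0,4): OLD=301125/65536 → NEW=0, ERR=301125/65536
(0,5): OLD=10496483/1048576 → NEW=0, ERR=10496483/1048576
(0,6): OLD=73475381/16777216 → NEW=0, ERR=73475381/16777216
(1,0): OLD=14809/256 → NEW=0, ERR=14809/256
(1,1): OLD=208879/2048 → NEW=0, ERR=208879/2048
(1,2): OLD=7318427/65536 → NEW=0, ERR=7318427/65536
(1,3): OLD=30507583/262144 → NEW=0, ERR=30507583/262144
(1,4): OLD=1819583773/16777216 → NEW=0, ERR=1819583773/16777216
(1,5): OLD=14184916909/134217728 → NEW=0, ERR=14184916909/134217728
(1,6): OLD=223836067715/2147483648 → NEW=0, ERR=223836067715/2147483648
(2,0): OLD=5052853/32768 → NEW=255, ERR=-3302987/32768
(2,1): OLD=138754327/1048576 → NEW=255, ERR=-128632553/1048576
(2,2): OLD=2272012549/16777216 → NEW=255, ERR=-2006177531/16777216
(2,3): OLD=17229200413/134217728 → NEW=255, ERR=-16996320227/134217728
(2,4): OLD=125177213741/1073741824 → NEW=0, ERR=125177213741/1073741824
(2,5): OLD=7605620230031/34359738368 → NEW=255, ERR=-1156113053809/34359738368
(2,6): OLD=81065397877465/549755813888 → NEW=255, ERR=-59122334663975/549755813888
(3,0): OLD=2222963813/16777216 → NEW=255, ERR=-2055226267/16777216
(3,1): OLD=8905290113/134217728 → NEW=0, ERR=8905290113/134217728
(3,2): OLD=148444045715/1073741824 → NEW=255, ERR=-125360119405/1073741824
(3,3): OLD=402585098901/4294967296 → NEW=0, ERR=402585098901/4294967296
(3,4): OLD=134259524911205/549755813888 → NEW=255, ERR=-5928207630235/549755813888
(3,5): OLD=659220894840063/4398046511104 → NEW=255, ERR=-462280965491457/4398046511104
Target (3,5): original=178, with diffused error = 659220894840063/4398046511104

Answer: 659220894840063/4398046511104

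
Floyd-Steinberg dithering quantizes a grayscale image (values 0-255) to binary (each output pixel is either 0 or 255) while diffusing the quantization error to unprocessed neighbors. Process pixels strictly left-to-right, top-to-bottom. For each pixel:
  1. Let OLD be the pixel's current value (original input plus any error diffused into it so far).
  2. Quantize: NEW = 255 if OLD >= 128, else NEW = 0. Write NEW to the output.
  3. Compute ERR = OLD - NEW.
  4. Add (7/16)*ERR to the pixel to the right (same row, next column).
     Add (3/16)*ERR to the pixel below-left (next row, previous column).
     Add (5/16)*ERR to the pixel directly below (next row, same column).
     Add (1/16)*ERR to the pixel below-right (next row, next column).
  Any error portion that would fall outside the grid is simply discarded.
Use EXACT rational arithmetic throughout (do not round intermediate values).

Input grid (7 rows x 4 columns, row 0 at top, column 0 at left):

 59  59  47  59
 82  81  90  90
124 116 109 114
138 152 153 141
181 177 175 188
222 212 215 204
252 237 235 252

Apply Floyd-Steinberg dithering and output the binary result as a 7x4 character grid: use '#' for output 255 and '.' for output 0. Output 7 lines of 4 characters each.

(0,0): OLD=59 → NEW=0, ERR=59
(0,1): OLD=1357/16 → NEW=0, ERR=1357/16
(0,2): OLD=21531/256 → NEW=0, ERR=21531/256
(0,3): OLD=392381/4096 → NEW=0, ERR=392381/4096
(1,0): OLD=29783/256 → NEW=0, ERR=29783/256
(1,1): OLD=364257/2048 → NEW=255, ERR=-157983/2048
(1,2): OLD=6933493/65536 → NEW=0, ERR=6933493/65536
(1,3): OLD=179808707/1048576 → NEW=255, ERR=-87578173/1048576
(2,0): OLD=4780603/32768 → NEW=255, ERR=-3575237/32768
(2,1): OLD=74729145/1048576 → NEW=0, ERR=74729145/1048576
(2,2): OLD=320359773/2097152 → NEW=255, ERR=-214413987/2097152
(2,3): OLD=1670397385/33554432 → NEW=0, ERR=1670397385/33554432
(3,0): OLD=1967405323/16777216 → NEW=0, ERR=1967405323/16777216
(3,1): OLD=53575901141/268435456 → NEW=255, ERR=-14875140139/268435456
(3,2): OLD=474999261995/4294967296 → NEW=0, ERR=474999261995/4294967296
(3,3): OLD=13644375534765/68719476736 → NEW=255, ERR=-3879091032915/68719476736
(4,0): OLD=890156085999/4294967296 → NEW=255, ERR=-205060574481/4294967296
(4,1): OLD=5733282849229/34359738368 → NEW=255, ERR=-3028450434611/34359738368
(4,2): OLD=172570860761517/1099511627776 → NEW=255, ERR=-107804604321363/1099511627776
(4,3): OLD=2363971274538187/17592186044416 → NEW=255, ERR=-2122036166787893/17592186044416
(5,0): OLD=104758016400063/549755813888 → NEW=255, ERR=-35429716141377/549755813888
(5,1): OLD=2373066025867929/17592186044416 → NEW=255, ERR=-2112941415458151/17592186044416
(5,2): OLD=912046456749701/8796093022208 → NEW=0, ERR=912046456749701/8796093022208
(5,3): OLD=57854491140388365/281474976710656 → NEW=255, ERR=-13921627920828915/281474976710656
(6,0): OLD=58924115302090539/281474976710656 → NEW=255, ERR=-12852003759126741/281474976710656
(6,1): OLD=877770217319854557/4503599627370496 → NEW=255, ERR=-270647687659621923/4503599627370496
(6,2): OLD=16164688572017871483/72057594037927936 → NEW=255, ERR=-2209997907653752197/72057594037927936
(6,3): OLD=264718034642381711965/1152921504606846976 → NEW=255, ERR=-29276949032364266915/1152921504606846976
Row 0: ....
Row 1: .#.#
Row 2: #.#.
Row 3: .#.#
Row 4: ####
Row 5: ##.#
Row 6: ####

Answer: ....
.#.#
#.#.
.#.#
####
##.#
####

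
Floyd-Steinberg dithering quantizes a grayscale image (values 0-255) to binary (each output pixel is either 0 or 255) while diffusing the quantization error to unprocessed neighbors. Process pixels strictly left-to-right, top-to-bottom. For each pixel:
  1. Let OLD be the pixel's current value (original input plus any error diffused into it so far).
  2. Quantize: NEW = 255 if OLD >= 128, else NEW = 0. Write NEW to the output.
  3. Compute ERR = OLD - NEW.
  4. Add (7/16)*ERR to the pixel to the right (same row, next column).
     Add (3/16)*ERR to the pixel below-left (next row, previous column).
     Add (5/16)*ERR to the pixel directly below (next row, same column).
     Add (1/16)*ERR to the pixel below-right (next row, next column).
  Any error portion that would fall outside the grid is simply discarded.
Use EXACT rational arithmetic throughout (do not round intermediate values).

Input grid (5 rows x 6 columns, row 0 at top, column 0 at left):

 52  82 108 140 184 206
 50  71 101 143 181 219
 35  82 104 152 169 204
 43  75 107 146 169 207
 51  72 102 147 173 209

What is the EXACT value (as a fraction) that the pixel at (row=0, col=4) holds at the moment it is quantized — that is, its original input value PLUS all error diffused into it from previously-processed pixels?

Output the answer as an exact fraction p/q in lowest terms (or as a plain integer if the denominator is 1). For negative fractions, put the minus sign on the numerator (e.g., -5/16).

Answer: 3700901/16384

Derivation:
(0,0): OLD=52 → NEW=0, ERR=52
(0,1): OLD=419/4 → NEW=0, ERR=419/4
(0,2): OLD=9845/64 → NEW=255, ERR=-6475/64
(0,3): OLD=98035/1024 → NEW=0, ERR=98035/1024
(0,4): OLD=3700901/16384 → NEW=255, ERR=-477019/16384
Target (0,4): original=184, with diffused error = 3700901/16384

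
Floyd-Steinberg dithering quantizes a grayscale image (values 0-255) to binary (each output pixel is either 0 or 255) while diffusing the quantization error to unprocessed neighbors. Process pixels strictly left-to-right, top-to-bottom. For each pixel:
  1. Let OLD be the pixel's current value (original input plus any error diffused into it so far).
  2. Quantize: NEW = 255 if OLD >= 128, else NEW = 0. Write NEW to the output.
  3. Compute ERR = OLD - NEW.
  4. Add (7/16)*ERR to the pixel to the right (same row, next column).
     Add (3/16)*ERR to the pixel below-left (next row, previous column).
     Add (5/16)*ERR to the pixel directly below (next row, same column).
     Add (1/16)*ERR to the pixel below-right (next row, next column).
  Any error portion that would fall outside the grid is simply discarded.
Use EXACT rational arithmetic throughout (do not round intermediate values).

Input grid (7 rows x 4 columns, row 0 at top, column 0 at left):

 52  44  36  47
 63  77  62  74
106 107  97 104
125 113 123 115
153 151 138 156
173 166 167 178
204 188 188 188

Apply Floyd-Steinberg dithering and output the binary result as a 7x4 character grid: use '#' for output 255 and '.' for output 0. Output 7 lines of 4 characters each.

Answer: ....
.#..
.#.#
#.#.
.#.#
###.
#.##

Derivation:
(0,0): OLD=52 → NEW=0, ERR=52
(0,1): OLD=267/4 → NEW=0, ERR=267/4
(0,2): OLD=4173/64 → NEW=0, ERR=4173/64
(0,3): OLD=77339/1024 → NEW=0, ERR=77339/1024
(1,0): OLD=5873/64 → NEW=0, ERR=5873/64
(1,1): OLD=78583/512 → NEW=255, ERR=-51977/512
(1,2): OLD=922339/16384 → NEW=0, ERR=922339/16384
(1,3): OLD=33110437/262144 → NEW=0, ERR=33110437/262144
(2,0): OLD=947341/8192 → NEW=0, ERR=947341/8192
(2,1): OLD=37266367/262144 → NEW=255, ERR=-29580353/262144
(2,2): OLD=43286403/524288 → NEW=0, ERR=43286403/524288
(2,3): OLD=1536039271/8388608 → NEW=255, ERR=-603055769/8388608
(3,0): OLD=587121501/4194304 → NEW=255, ERR=-482426019/4194304
(3,1): OLD=3363803523/67108864 → NEW=0, ERR=3363803523/67108864
(3,2): OLD=161274258109/1073741824 → NEW=255, ERR=-112529907011/1073741824
(3,3): OLD=890670468267/17179869184 → NEW=0, ERR=890670468267/17179869184
(4,0): OLD=135779828121/1073741824 → NEW=0, ERR=135779828121/1073741824
(4,1): OLD=1676316271787/8589934592 → NEW=255, ERR=-514117049173/8589934592
(4,2): OLD=25266265015659/274877906944 → NEW=0, ERR=25266265015659/274877906944
(4,3): OLD=905405092108381/4398046511104 → NEW=255, ERR=-216096768223139/4398046511104
(5,0): OLD=27665780927977/137438953472 → NEW=255, ERR=-7381152207383/137438953472
(5,1): OLD=655039293118175/4398046511104 → NEW=255, ERR=-466462567213345/4398046511104
(5,2): OLD=299878914830725/2199023255552 → NEW=255, ERR=-260872015335035/2199023255552
(5,3): OLD=8197204648068551/70368744177664 → NEW=0, ERR=8197204648068551/70368744177664
(6,0): OLD=11774851757422141/70368744177664 → NEW=255, ERR=-6169178007882179/70368744177664
(6,1): OLD=102345067651827003/1125899906842624 → NEW=0, ERR=102345067651827003/1125899906842624
(6,2): OLD=3709341439988386541/18014398509481984 → NEW=255, ERR=-884330179929519379/18014398509481984
(6,3): OLD=56352357856918310779/288230376151711744 → NEW=255, ERR=-17146388061768183941/288230376151711744
Row 0: ....
Row 1: .#..
Row 2: .#.#
Row 3: #.#.
Row 4: .#.#
Row 5: ###.
Row 6: #.##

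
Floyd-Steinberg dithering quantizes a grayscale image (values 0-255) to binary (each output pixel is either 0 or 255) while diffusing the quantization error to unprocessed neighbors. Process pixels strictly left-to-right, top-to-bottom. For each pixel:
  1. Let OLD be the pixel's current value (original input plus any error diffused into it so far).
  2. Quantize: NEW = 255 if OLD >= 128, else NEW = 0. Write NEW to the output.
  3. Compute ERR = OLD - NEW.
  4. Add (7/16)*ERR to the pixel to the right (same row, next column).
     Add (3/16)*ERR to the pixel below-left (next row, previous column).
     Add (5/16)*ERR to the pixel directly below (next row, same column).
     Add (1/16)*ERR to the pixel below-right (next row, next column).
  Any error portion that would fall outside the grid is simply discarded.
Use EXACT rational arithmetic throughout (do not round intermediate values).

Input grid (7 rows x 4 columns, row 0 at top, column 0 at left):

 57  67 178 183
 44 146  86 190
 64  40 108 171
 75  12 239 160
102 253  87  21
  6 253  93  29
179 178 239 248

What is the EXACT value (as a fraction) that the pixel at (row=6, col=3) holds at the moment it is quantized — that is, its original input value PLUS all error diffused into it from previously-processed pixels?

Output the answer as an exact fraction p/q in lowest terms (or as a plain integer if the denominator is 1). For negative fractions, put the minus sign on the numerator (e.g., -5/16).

Answer: 321918866261472559727/1152921504606846976

Derivation:
(0,0): OLD=57 → NEW=0, ERR=57
(0,1): OLD=1471/16 → NEW=0, ERR=1471/16
(0,2): OLD=55865/256 → NEW=255, ERR=-9415/256
(0,3): OLD=683663/4096 → NEW=255, ERR=-360817/4096
(1,0): OLD=20237/256 → NEW=0, ERR=20237/256
(1,1): OLD=421851/2048 → NEW=255, ERR=-100389/2048
(1,2): OLD=2771575/65536 → NEW=0, ERR=2771575/65536
(1,3): OLD=187354865/1048576 → NEW=255, ERR=-80032015/1048576
(2,0): OLD=2605465/32768 → NEW=0, ERR=2605465/32768
(2,1): OLD=75852707/1048576 → NEW=0, ERR=75852707/1048576
(2,2): OLD=284142383/2097152 → NEW=255, ERR=-250631377/2097152
(2,3): OLD=3271758483/33554432 → NEW=0, ERR=3271758483/33554432
(3,0): OLD=1902723721/16777216 → NEW=0, ERR=1902723721/16777216
(3,1): OLD=17927353111/268435456 → NEW=0, ERR=17927353111/268435456
(3,2): OLD=1089525070825/4294967296 → NEW=255, ERR=-5691589655/4294967296
(3,3): OLD=12535907519199/68719476736 → NEW=255, ERR=-4987559048481/68719476736
(4,0): OLD=644086621205/4294967296 → NEW=255, ERR=-451130039275/4294967296
(4,1): OLD=8066164045887/34359738368 → NEW=255, ERR=-695569237953/34359738368
(4,2): OLD=75090940363743/1099511627776 → NEW=0, ERR=75090940363743/1099511627776
(4,3): OLD=494610718648777/17592186044416 → NEW=0, ERR=494610718648777/17592186044416
(5,0): OLD=-16833374401531/549755813888 → NEW=0, ERR=-16833374401531/549755813888
(5,1): OLD=4213648280580163/17592186044416 → NEW=255, ERR=-272359160745917/17592186044416
(5,2): OLD=981426082627607/8796093022208 → NEW=0, ERR=981426082627607/8796093022208
(5,3): OLD=25577248120459295/281474976710656 → NEW=0, ERR=25577248120459295/281474976710656
(6,0): OLD=46873603444724713/281474976710656 → NEW=255, ERR=-24902515616492567/281474976710656
(6,1): OLD=691132607735493359/4503599627370496 → NEW=255, ERR=-457285297243983121/4503599627370496
(6,2): OLD=17691202630514660185/72057594037927936 → NEW=255, ERR=-683483849156963495/72057594037927936
(6,3): OLD=321918866261472559727/1152921504606846976 → NEW=255, ERR=27923882586726580847/1152921504606846976
Target (6,3): original=248, with diffused error = 321918866261472559727/1152921504606846976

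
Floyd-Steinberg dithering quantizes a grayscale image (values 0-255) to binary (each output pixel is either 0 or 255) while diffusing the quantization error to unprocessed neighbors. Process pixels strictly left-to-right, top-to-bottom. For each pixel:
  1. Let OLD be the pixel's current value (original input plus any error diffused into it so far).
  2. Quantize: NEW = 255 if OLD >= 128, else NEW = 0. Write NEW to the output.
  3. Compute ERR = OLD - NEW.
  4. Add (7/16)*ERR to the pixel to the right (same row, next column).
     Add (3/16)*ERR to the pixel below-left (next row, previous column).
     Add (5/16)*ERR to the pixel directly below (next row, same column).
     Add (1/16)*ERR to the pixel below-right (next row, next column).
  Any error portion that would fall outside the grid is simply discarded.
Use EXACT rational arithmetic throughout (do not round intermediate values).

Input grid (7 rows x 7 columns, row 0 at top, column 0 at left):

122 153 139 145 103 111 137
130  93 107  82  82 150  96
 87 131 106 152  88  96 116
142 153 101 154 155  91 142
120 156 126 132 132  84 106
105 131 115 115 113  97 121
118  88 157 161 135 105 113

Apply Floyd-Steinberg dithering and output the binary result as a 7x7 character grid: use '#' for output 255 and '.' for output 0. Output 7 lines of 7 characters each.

(0,0): OLD=122 → NEW=0, ERR=122
(0,1): OLD=1651/8 → NEW=255, ERR=-389/8
(0,2): OLD=15069/128 → NEW=0, ERR=15069/128
(0,3): OLD=402443/2048 → NEW=255, ERR=-119797/2048
(0,4): OLD=2536525/32768 → NEW=0, ERR=2536525/32768
(0,5): OLD=75951643/524288 → NEW=255, ERR=-57741797/524288
(0,6): OLD=745046717/8388608 → NEW=0, ERR=745046717/8388608
(1,0): OLD=20353/128 → NEW=255, ERR=-12287/128
(1,1): OLD=67079/1024 → NEW=0, ERR=67079/1024
(1,2): OLD=5191827/32768 → NEW=255, ERR=-3164013/32768
(1,3): OLD=5681751/131072 → NEW=0, ERR=5681751/131072
(1,4): OLD=845983461/8388608 → NEW=0, ERR=845983461/8388608
(1,5): OLD=12159845109/67108864 → NEW=255, ERR=-4952915211/67108864
(1,6): OLD=90819727291/1073741824 → NEW=0, ERR=90819727291/1073741824
(2,0): OLD=1135165/16384 → NEW=0, ERR=1135165/16384
(2,1): OLD=82669167/524288 → NEW=255, ERR=-51024273/524288
(2,2): OLD=381426957/8388608 → NEW=0, ERR=381426957/8388608
(2,3): OLD=13308603365/67108864 → NEW=255, ERR=-3804156955/67108864
(2,4): OLD=44874915573/536870912 → NEW=0, ERR=44874915573/536870912
(2,5): OLD=2262028107687/17179869184 → NEW=255, ERR=-2118838534233/17179869184
(2,6): OLD=23051599355137/274877906944 → NEW=0, ERR=23051599355137/274877906944
(3,0): OLD=1219735917/8388608 → NEW=255, ERR=-919359123/8388608
(3,1): OLD=5871671017/67108864 → NEW=0, ERR=5871671017/67108864
(3,2): OLD=73431560907/536870912 → NEW=255, ERR=-63470521653/536870912
(3,3): OLD=221356517341/2147483648 → NEW=0, ERR=221356517341/2147483648
(3,4): OLD=54851647255917/274877906944 → NEW=255, ERR=-15242219014803/274877906944
(3,5): OLD=108075185753495/2199023255552 → NEW=0, ERR=108075185753495/2199023255552
(3,6): OLD=6403559778712265/35184372088832 → NEW=255, ERR=-2568455103939895/35184372088832
(4,0): OLD=109689667011/1073741824 → NEW=0, ERR=109689667011/1073741824
(4,1): OLD=3419119845479/17179869184 → NEW=255, ERR=-961746796441/17179869184
(4,2): OLD=24562809431913/274877906944 → NEW=0, ERR=24562809431913/274877906944
(4,3): OLD=407963206228307/2199023255552 → NEW=255, ERR=-152787723937453/2199023255552
(4,4): OLD=1758014459294601/17592186044416 → NEW=0, ERR=1758014459294601/17592186044416
(4,5): OLD=70889644032079753/562949953421312 → NEW=0, ERR=70889644032079753/562949953421312
(4,6): OLD=1273181468464806543/9007199254740992 → NEW=255, ERR=-1023654341494146417/9007199254740992
(5,0): OLD=34752113200677/274877906944 → NEW=0, ERR=34752113200677/274877906944
(5,1): OLD=422119062347319/2199023255552 → NEW=255, ERR=-138631867818441/2199023255552
(5,2): OLD=1738412665503153/17592186044416 → NEW=0, ERR=1738412665503153/17592186044416
(5,3): OLD=22636532602137813/140737488355328 → NEW=255, ERR=-13251526928470827/140737488355328
(5,4): OLD=1101608350043936391/9007199254740992 → NEW=0, ERR=1101608350043936391/9007199254740992
(5,5): OLD=12595371797454175511/72057594037927936 → NEW=255, ERR=-5779314682217448169/72057594037927936
(5,6): OLD=67176000058246698617/1152921504606846976 → NEW=0, ERR=67176000058246698617/1152921504606846976
(6,0): OLD=5125944831053933/35184372088832 → NEW=255, ERR=-3846070051598227/35184372088832
(6,1): OLD=26405302597118161/562949953421312 → NEW=0, ERR=26405302597118161/562949953421312
(6,2): OLD=1682605346351496531/9007199254740992 → NEW=255, ERR=-614230463607456429/9007199254740992
(6,3): OLD=9428667876359679629/72057594037927936 → NEW=255, ERR=-8946018603311944051/72057594037927936
(6,4): OLD=14120485133308597639/144115188075855872 → NEW=0, ERR=14120485133308597639/144115188075855872
(6,5): OLD=2607843989607752487843/18446744073709551616 → NEW=255, ERR=-2096075749188183174237/18446744073709551616
(6,6): OLD=22573758486961656260165/295147905179352825856 → NEW=0, ERR=22573758486961656260165/295147905179352825856
Row 0: .#.#.#.
Row 1: #.#..#.
Row 2: .#.#.#.
Row 3: #.#.#.#
Row 4: .#.#..#
Row 5: .#.#.#.
Row 6: #.##.#.

Answer: .#.#.#.
#.#..#.
.#.#.#.
#.#.#.#
.#.#..#
.#.#.#.
#.##.#.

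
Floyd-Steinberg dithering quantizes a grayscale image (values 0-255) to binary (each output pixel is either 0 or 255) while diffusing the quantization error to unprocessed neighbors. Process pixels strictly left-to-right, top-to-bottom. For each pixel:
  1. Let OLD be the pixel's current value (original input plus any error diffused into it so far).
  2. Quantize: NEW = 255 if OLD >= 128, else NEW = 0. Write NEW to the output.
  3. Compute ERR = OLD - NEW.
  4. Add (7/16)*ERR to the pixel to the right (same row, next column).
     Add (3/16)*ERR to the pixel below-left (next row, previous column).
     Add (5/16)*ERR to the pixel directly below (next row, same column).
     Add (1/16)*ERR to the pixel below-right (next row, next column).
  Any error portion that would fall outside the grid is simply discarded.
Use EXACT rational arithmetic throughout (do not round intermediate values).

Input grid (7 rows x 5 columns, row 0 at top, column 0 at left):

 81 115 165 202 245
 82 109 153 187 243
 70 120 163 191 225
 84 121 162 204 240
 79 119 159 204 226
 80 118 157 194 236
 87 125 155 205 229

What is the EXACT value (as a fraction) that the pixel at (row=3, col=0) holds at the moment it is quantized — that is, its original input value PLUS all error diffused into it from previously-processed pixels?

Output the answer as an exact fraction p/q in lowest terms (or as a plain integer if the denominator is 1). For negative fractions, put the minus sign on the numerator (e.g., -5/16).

Answer: 2126458641/16777216

Derivation:
(0,0): OLD=81 → NEW=0, ERR=81
(0,1): OLD=2407/16 → NEW=255, ERR=-1673/16
(0,2): OLD=30529/256 → NEW=0, ERR=30529/256
(0,3): OLD=1041095/4096 → NEW=255, ERR=-3385/4096
(0,4): OLD=16032625/65536 → NEW=255, ERR=-679055/65536
(1,0): OLD=22453/256 → NEW=0, ERR=22453/256
(1,1): OLD=291059/2048 → NEW=255, ERR=-231181/2048
(1,2): OLD=8794351/65536 → NEW=255, ERR=-7917329/65536
(1,3): OLD=36542467/262144 → NEW=255, ERR=-30304253/262144
(1,4): OLD=793288361/4194304 → NEW=255, ERR=-276259159/4194304
(2,0): OLD=2498337/32768 → NEW=0, ERR=2498337/32768
(2,1): OLD=105812859/1048576 → NEW=0, ERR=105812859/1048576
(2,2): OLD=2359974193/16777216 → NEW=255, ERR=-1918215887/16777216
(2,3): OLD=22804353795/268435456 → NEW=0, ERR=22804353795/268435456
(2,4): OLD=1006563632213/4294967296 → NEW=255, ERR=-88653028267/4294967296
(3,0): OLD=2126458641/16777216 → NEW=0, ERR=2126458641/16777216
Target (3,0): original=84, with diffused error = 2126458641/16777216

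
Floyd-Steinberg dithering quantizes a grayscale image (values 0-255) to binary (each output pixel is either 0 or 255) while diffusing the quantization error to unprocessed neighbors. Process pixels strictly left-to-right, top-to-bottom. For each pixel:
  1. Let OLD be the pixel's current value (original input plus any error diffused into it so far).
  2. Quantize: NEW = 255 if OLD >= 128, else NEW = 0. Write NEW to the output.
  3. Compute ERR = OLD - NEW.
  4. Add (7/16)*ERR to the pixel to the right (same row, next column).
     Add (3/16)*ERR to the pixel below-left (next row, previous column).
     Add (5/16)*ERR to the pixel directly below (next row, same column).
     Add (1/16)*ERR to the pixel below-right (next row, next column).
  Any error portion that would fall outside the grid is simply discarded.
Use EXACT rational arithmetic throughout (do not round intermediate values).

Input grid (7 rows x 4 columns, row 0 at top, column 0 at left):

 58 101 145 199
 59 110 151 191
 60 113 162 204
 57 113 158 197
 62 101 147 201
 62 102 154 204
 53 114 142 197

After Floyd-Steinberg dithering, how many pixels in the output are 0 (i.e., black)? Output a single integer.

(0,0): OLD=58 → NEW=0, ERR=58
(0,1): OLD=1011/8 → NEW=0, ERR=1011/8
(0,2): OLD=25637/128 → NEW=255, ERR=-7003/128
(0,3): OLD=358531/2048 → NEW=255, ERR=-163709/2048
(1,0): OLD=12905/128 → NEW=0, ERR=12905/128
(1,1): OLD=191455/1024 → NEW=255, ERR=-69665/1024
(1,2): OLD=3180107/32768 → NEW=0, ERR=3180107/32768
(1,3): OLD=107510269/524288 → NEW=255, ERR=-26183171/524288
(2,0): OLD=1290245/16384 → NEW=0, ERR=1290245/16384
(2,1): OLD=79005575/524288 → NEW=255, ERR=-54687865/524288
(2,2): OLD=139541251/1048576 → NEW=255, ERR=-127845629/1048576
(2,3): OLD=2367564375/16777216 → NEW=255, ERR=-1910625705/16777216
(3,0): OLD=520526261/8388608 → NEW=0, ERR=520526261/8388608
(3,1): OLD=12027568235/134217728 → NEW=0, ERR=12027568235/134217728
(3,2): OLD=281819081109/2147483648 → NEW=255, ERR=-265789249131/2147483648
(3,3): OLD=3423715415187/34359738368 → NEW=0, ERR=3423715415187/34359738368
(4,0): OLD=210868791761/2147483648 → NEW=0, ERR=210868791761/2147483648
(4,1): OLD=2622253775859/17179869184 → NEW=255, ERR=-1758612866061/17179869184
(4,2): OLD=48280588299923/549755813888 → NEW=0, ERR=48280588299923/549755813888
(4,3): OLD=2311834001000693/8796093022208 → NEW=255, ERR=68830280337653/8796093022208
(5,0): OLD=20201343302785/274877906944 → NEW=0, ERR=20201343302785/274877906944
(5,1): OLD=1097466411525031/8796093022208 → NEW=0, ERR=1097466411525031/8796093022208
(5,2): OLD=1016386443905603/4398046511104 → NEW=255, ERR=-105115416425917/4398046511104
(5,3): OLD=28355472609011107/140737488355328 → NEW=255, ERR=-7532586921597533/140737488355328
(6,0): OLD=13983701045853077/140737488355328 → NEW=0, ERR=13983701045853077/140737488355328
(6,1): OLD=442640406797230179/2251799813685248 → NEW=255, ERR=-131568545692508061/2251799813685248
(6,2): OLD=3845401119908705861/36028797018963968 → NEW=0, ERR=3845401119908705861/36028797018963968
(6,3): OLD=129977759292129413859/576460752303423488 → NEW=255, ERR=-17019732545243575581/576460752303423488
Output grid:
  Row 0: ..##  (2 black, running=2)
  Row 1: .#.#  (2 black, running=4)
  Row 2: .###  (1 black, running=5)
  Row 3: ..#.  (3 black, running=8)
  Row 4: .#.#  (2 black, running=10)
  Row 5: ..##  (2 black, running=12)
  Row 6: .#.#  (2 black, running=14)

Answer: 14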